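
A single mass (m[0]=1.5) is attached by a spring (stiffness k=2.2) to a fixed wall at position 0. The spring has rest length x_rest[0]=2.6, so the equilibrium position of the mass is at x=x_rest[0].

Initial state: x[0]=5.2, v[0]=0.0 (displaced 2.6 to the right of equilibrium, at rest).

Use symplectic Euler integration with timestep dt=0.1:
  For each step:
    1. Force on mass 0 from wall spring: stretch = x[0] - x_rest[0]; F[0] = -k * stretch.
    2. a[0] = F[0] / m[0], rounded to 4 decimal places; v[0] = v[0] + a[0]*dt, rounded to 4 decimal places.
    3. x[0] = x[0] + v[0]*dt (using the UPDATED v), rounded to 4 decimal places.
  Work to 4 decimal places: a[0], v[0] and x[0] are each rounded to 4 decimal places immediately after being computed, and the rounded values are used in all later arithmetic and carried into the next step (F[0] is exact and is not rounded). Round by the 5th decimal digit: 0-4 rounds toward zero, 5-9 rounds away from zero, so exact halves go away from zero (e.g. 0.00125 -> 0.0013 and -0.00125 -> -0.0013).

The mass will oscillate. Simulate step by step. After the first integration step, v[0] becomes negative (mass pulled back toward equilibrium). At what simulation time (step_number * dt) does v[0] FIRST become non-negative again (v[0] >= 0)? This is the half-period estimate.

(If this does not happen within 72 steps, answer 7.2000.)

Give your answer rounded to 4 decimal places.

Step 0: x=[5.2000] v=[0.0000]
Step 1: x=[5.1619] v=[-0.3813]
Step 2: x=[5.0862] v=[-0.7571]
Step 3: x=[4.9740] v=[-1.1217]
Step 4: x=[4.8270] v=[-1.4699]
Step 5: x=[4.6474] v=[-1.7965]
Step 6: x=[4.4377] v=[-2.0968]
Step 7: x=[4.2011] v=[-2.3663]
Step 8: x=[3.9410] v=[-2.6011]
Step 9: x=[3.6612] v=[-2.7978]
Step 10: x=[3.3659] v=[-2.9534]
Step 11: x=[3.0593] v=[-3.0657]
Step 12: x=[2.7460] v=[-3.1331]
Step 13: x=[2.4306] v=[-3.1545]
Step 14: x=[2.1176] v=[-3.1297]
Step 15: x=[1.8117] v=[-3.0590]
Step 16: x=[1.5174] v=[-2.9434]
Step 17: x=[1.2389] v=[-2.7846]
Step 18: x=[0.9804] v=[-2.5850]
Step 19: x=[0.7457] v=[-2.3475]
Step 20: x=[0.5382] v=[-2.0755]
Step 21: x=[0.3609] v=[-1.7731]
Step 22: x=[0.2164] v=[-1.4447]
Step 23: x=[0.1069] v=[-1.0951]
Step 24: x=[0.0340] v=[-0.7295]
Step 25: x=[-0.0013] v=[-0.3532]
Step 26: x=[0.0015] v=[0.0283]
First v>=0 after going negative at step 26, time=2.6000

Answer: 2.6000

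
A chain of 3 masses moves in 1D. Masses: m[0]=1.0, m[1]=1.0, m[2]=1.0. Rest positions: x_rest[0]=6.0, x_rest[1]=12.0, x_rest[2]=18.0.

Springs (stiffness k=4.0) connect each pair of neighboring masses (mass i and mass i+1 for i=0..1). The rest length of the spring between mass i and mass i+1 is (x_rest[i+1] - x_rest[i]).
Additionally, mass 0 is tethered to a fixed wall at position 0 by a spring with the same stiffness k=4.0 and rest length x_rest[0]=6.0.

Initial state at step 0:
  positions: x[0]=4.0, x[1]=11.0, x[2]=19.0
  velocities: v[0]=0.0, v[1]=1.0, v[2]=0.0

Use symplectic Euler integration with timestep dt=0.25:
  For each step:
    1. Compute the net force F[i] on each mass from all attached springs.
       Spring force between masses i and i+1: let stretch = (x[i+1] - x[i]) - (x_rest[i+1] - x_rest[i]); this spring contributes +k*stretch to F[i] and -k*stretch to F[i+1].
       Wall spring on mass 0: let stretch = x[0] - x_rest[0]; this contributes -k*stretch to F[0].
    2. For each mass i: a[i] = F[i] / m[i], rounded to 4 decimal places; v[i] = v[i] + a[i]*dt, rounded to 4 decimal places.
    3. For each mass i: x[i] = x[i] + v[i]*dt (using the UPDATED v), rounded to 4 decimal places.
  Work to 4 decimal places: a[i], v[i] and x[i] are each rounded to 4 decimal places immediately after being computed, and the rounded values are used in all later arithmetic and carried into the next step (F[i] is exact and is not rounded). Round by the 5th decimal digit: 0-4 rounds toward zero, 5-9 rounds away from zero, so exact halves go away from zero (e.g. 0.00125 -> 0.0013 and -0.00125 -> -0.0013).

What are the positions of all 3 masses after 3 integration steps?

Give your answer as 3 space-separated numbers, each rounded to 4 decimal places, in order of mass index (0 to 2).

Step 0: x=[4.0000 11.0000 19.0000] v=[0.0000 1.0000 0.0000]
Step 1: x=[4.7500 11.5000 18.5000] v=[3.0000 2.0000 -2.0000]
Step 2: x=[6.0000 12.0625 17.7500] v=[5.0000 2.2500 -3.0000]
Step 3: x=[7.2656 12.5313 17.0781] v=[5.0625 1.8750 -2.6875]

Answer: 7.2656 12.5313 17.0781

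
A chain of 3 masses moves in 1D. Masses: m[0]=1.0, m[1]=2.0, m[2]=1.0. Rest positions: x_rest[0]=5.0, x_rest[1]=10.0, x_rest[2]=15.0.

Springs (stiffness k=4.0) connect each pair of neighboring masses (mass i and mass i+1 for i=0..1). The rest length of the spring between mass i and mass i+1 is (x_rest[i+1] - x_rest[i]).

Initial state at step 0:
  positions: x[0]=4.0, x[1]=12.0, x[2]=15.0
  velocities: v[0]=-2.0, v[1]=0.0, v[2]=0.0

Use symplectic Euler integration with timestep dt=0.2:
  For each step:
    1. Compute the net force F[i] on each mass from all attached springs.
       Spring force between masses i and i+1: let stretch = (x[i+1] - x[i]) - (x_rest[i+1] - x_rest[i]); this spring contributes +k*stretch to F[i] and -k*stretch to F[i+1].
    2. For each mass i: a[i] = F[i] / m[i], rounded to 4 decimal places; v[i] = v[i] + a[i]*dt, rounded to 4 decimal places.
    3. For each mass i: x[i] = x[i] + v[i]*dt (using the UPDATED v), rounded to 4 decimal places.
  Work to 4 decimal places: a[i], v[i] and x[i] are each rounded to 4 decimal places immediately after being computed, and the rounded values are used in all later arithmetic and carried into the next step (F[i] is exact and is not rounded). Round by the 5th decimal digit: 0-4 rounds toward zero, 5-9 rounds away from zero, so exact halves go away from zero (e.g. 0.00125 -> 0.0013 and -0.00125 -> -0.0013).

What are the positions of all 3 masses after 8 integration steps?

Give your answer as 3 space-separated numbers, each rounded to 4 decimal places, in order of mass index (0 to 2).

Answer: 5.4532 9.9780 14.3911

Derivation:
Step 0: x=[4.0000 12.0000 15.0000] v=[-2.0000 0.0000 0.0000]
Step 1: x=[4.0800 11.6000 15.3200] v=[0.4000 -2.0000 1.6000]
Step 2: x=[4.5632 10.8960 15.8448] v=[2.4160 -3.5200 2.6240]
Step 3: x=[5.2596 10.0813 16.3778] v=[3.4822 -4.0736 2.6650]
Step 4: x=[5.9275 9.3846 16.7034] v=[3.3396 -3.4837 1.6278]
Step 5: x=[6.3486 8.9968 16.6580] v=[2.1053 -1.9390 -0.2272]
Step 6: x=[6.3934 9.0100 16.1868] v=[0.2239 0.0662 -2.3562]
Step 7: x=[6.0568 9.3881 15.3673] v=[-1.6828 1.8903 -4.0976]
Step 8: x=[5.4532 9.9780 14.3911] v=[-3.0178 2.9495 -4.8810]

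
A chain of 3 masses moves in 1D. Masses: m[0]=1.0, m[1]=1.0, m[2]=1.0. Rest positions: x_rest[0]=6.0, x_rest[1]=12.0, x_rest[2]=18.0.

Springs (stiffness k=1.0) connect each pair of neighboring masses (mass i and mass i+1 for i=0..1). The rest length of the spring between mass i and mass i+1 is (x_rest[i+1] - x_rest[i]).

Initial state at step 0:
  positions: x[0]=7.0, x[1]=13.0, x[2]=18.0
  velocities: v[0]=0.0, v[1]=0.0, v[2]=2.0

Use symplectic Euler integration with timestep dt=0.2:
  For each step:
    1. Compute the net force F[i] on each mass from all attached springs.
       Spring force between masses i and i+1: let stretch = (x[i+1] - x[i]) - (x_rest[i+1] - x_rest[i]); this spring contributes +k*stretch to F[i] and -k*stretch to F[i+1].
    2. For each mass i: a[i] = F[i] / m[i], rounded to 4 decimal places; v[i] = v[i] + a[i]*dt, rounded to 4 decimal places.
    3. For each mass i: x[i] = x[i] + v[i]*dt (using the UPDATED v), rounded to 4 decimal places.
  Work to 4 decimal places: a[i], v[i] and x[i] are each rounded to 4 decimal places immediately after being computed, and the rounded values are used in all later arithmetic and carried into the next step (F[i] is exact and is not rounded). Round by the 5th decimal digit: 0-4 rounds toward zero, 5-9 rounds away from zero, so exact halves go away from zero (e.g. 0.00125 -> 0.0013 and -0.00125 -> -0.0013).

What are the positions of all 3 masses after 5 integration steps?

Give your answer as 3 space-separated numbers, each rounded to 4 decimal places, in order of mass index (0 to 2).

Step 0: x=[7.0000 13.0000 18.0000] v=[0.0000 0.0000 2.0000]
Step 1: x=[7.0000 12.9600 18.4400] v=[0.0000 -0.2000 2.2000]
Step 2: x=[6.9984 12.9008 18.9008] v=[-0.0080 -0.2960 2.3040]
Step 3: x=[6.9929 12.8455 19.3616] v=[-0.0275 -0.2765 2.3040]
Step 4: x=[6.9815 12.8167 19.8018] v=[-0.0570 -0.1438 2.2008]
Step 5: x=[6.9635 12.8339 20.2026] v=[-0.0900 0.0862 2.0038]

Answer: 6.9635 12.8339 20.2026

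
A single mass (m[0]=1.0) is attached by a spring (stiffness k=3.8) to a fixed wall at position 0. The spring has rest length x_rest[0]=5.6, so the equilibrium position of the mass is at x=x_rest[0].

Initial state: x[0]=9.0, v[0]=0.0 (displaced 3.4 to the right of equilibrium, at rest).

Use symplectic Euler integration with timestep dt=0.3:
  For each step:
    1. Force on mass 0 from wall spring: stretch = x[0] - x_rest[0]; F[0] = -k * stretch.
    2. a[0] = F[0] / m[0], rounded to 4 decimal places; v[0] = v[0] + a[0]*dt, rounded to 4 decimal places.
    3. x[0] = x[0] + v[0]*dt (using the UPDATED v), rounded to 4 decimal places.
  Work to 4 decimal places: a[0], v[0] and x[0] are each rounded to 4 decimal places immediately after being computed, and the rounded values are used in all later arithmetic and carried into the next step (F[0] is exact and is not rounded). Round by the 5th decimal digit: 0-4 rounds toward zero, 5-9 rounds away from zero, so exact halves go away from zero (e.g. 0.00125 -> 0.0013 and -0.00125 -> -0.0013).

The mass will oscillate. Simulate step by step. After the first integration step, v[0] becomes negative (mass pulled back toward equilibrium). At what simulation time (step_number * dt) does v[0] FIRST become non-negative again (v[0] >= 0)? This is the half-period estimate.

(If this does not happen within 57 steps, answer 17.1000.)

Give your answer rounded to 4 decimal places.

Answer: 1.8000

Derivation:
Step 0: x=[9.0000] v=[0.0000]
Step 1: x=[7.8372] v=[-3.8760]
Step 2: x=[5.9093] v=[-6.4264]
Step 3: x=[3.8756] v=[-6.7790]
Step 4: x=[2.4316] v=[-4.8132]
Step 5: x=[2.0712] v=[-1.2012]
Step 6: x=[2.9177] v=[2.8216]
First v>=0 after going negative at step 6, time=1.8000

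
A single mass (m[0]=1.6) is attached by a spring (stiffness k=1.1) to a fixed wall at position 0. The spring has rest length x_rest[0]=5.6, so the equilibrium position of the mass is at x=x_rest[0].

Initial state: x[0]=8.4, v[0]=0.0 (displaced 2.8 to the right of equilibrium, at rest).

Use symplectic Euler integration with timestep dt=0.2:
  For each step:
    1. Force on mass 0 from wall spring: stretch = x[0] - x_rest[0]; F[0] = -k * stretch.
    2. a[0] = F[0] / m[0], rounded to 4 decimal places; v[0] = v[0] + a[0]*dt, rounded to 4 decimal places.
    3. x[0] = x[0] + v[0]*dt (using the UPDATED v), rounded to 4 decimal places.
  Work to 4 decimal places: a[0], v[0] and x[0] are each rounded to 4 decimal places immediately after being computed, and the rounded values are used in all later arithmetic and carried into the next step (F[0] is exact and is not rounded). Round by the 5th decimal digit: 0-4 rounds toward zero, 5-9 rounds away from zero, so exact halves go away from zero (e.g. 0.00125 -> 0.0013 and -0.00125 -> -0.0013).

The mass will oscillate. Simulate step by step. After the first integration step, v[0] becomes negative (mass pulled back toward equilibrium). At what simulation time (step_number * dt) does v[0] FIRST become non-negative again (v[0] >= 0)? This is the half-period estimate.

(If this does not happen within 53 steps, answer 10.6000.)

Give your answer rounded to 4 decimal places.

Answer: 3.8000

Derivation:
Step 0: x=[8.4000] v=[0.0000]
Step 1: x=[8.3230] v=[-0.3850]
Step 2: x=[8.1711] v=[-0.7594]
Step 3: x=[7.9485] v=[-1.1129]
Step 4: x=[7.6613] v=[-1.4358]
Step 5: x=[7.3175] v=[-1.7192]
Step 6: x=[6.9264] v=[-1.9554]
Step 7: x=[6.4988] v=[-2.1378]
Step 8: x=[6.0465] v=[-2.2614]
Step 9: x=[5.5819] v=[-2.3228]
Step 10: x=[5.1178] v=[-2.3203]
Step 11: x=[4.6670] v=[-2.2540]
Step 12: x=[4.2419] v=[-2.1257]
Step 13: x=[3.8541] v=[-1.9390]
Step 14: x=[3.5143] v=[-1.6989]
Step 15: x=[3.2319] v=[-1.4121]
Step 16: x=[3.0146] v=[-1.0865]
Step 17: x=[2.8684] v=[-0.7310]
Step 18: x=[2.7973] v=[-0.3554]
Step 19: x=[2.8033] v=[0.0300]
First v>=0 after going negative at step 19, time=3.8000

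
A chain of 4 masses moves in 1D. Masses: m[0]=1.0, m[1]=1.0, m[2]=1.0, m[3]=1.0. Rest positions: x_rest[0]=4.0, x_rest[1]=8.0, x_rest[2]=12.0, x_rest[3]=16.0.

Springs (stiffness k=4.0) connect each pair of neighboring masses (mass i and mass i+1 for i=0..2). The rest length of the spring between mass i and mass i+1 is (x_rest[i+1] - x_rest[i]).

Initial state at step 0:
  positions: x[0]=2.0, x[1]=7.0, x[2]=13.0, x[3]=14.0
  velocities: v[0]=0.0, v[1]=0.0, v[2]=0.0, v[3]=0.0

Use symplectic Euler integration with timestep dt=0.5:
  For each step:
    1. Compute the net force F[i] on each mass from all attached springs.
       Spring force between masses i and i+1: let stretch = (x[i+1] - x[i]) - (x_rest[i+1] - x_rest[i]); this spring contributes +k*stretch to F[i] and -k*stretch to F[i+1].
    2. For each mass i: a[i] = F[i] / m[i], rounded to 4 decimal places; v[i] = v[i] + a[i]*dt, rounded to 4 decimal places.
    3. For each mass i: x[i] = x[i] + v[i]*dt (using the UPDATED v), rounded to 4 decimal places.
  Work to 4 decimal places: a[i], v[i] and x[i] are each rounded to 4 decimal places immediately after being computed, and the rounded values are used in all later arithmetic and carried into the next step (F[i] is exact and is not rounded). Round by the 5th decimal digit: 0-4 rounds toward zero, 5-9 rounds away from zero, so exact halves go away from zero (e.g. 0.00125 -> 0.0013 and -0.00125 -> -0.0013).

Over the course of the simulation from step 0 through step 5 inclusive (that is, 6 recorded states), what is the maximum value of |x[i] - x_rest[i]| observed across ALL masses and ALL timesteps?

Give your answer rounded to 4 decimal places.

Step 0: x=[2.0000 7.0000 13.0000 14.0000] v=[0.0000 0.0000 0.0000 0.0000]
Step 1: x=[3.0000 8.0000 8.0000 17.0000] v=[2.0000 2.0000 -10.0000 6.0000]
Step 2: x=[5.0000 4.0000 12.0000 15.0000] v=[4.0000 -8.0000 8.0000 -4.0000]
Step 3: x=[2.0000 9.0000 11.0000 14.0000] v=[-6.0000 10.0000 -2.0000 -2.0000]
Step 4: x=[2.0000 9.0000 11.0000 14.0000] v=[0.0000 0.0000 0.0000 0.0000]
Step 5: x=[5.0000 4.0000 12.0000 15.0000] v=[6.0000 -10.0000 2.0000 2.0000]
Max displacement = 4.0000

Answer: 4.0000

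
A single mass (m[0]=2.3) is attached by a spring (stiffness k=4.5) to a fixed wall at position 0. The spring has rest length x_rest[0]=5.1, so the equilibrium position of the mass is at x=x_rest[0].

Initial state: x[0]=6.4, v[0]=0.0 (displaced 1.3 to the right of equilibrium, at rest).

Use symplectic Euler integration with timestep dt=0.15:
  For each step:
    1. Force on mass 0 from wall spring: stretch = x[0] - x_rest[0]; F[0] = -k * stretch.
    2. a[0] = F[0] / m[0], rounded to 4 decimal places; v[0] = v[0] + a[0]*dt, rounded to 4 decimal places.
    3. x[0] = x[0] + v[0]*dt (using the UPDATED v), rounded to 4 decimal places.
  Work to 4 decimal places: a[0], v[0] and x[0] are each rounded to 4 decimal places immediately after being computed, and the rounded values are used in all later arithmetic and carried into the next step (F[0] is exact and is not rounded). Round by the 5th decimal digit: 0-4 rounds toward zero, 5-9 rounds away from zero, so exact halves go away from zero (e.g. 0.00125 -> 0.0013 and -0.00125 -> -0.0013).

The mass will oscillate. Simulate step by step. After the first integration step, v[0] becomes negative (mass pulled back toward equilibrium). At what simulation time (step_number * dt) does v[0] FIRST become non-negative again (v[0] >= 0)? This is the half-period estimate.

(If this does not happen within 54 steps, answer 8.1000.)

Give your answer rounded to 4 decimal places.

Answer: 2.2500

Derivation:
Step 0: x=[6.4000] v=[0.0000]
Step 1: x=[6.3428] v=[-0.3815]
Step 2: x=[6.2309] v=[-0.7462]
Step 3: x=[6.0692] v=[-1.0781]
Step 4: x=[5.8648] v=[-1.3625]
Step 5: x=[5.6268] v=[-1.5869]
Step 6: x=[5.3656] v=[-1.7415]
Step 7: x=[5.0927] v=[-1.8195]
Step 8: x=[4.8201] v=[-1.8174]
Step 9: x=[4.5598] v=[-1.7353]
Step 10: x=[4.3233] v=[-1.5768]
Step 11: x=[4.1210] v=[-1.3489]
Step 12: x=[3.9618] v=[-1.0616]
Step 13: x=[3.8527] v=[-0.7276]
Step 14: x=[3.7985] v=[-0.3615]
Step 15: x=[3.8016] v=[0.0205]
First v>=0 after going negative at step 15, time=2.2500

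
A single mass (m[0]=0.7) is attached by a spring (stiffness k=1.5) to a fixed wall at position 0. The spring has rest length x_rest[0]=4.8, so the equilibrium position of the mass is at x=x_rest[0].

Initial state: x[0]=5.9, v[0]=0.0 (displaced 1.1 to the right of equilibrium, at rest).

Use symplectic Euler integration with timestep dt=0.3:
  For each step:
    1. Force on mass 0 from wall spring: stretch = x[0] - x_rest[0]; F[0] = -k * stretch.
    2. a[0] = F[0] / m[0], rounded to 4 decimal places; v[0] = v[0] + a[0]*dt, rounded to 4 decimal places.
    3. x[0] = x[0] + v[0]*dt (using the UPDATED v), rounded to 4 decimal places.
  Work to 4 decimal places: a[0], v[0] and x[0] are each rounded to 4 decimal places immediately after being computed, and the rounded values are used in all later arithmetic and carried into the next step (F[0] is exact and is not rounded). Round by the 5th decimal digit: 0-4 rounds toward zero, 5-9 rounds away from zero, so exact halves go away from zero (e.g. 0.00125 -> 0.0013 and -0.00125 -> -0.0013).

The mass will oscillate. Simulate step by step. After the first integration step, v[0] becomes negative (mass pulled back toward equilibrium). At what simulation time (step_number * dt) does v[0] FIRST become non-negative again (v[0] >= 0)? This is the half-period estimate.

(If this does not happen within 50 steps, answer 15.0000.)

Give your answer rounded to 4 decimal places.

Step 0: x=[5.9000] v=[0.0000]
Step 1: x=[5.6879] v=[-0.7071]
Step 2: x=[5.3045] v=[-1.2779]
Step 3: x=[4.8238] v=[-1.6022]
Step 4: x=[4.3386] v=[-1.6175]
Step 5: x=[3.9423] v=[-1.3209]
Step 6: x=[3.7115] v=[-0.7695]
Step 7: x=[3.6906] v=[-0.0698]
Step 8: x=[3.8836] v=[0.6434]
First v>=0 after going negative at step 8, time=2.4000

Answer: 2.4000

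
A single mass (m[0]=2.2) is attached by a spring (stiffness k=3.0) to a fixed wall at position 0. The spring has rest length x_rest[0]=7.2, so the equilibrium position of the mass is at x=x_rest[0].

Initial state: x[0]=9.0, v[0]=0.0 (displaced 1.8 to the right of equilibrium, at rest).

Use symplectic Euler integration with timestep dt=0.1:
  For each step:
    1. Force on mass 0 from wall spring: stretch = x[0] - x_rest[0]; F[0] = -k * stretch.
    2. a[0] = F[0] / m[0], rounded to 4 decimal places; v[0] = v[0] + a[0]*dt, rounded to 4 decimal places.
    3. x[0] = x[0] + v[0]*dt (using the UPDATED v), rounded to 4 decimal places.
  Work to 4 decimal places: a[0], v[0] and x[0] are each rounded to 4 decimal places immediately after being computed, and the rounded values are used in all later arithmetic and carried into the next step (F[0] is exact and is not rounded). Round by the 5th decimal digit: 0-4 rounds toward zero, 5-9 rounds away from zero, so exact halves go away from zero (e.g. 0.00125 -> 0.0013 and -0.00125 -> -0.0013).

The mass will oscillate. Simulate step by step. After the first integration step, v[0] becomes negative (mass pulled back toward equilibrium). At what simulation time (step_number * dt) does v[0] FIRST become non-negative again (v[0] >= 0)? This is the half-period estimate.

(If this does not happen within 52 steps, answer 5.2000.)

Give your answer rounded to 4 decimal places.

Answer: 2.7000

Derivation:
Step 0: x=[9.0000] v=[0.0000]
Step 1: x=[8.9755] v=[-0.2455]
Step 2: x=[8.9267] v=[-0.4876]
Step 3: x=[8.8544] v=[-0.7231]
Step 4: x=[8.7595] v=[-0.9487]
Step 5: x=[8.6434] v=[-1.1614]
Step 6: x=[8.5076] v=[-1.3582]
Step 7: x=[8.3540] v=[-1.5365]
Step 8: x=[8.1846] v=[-1.6939]
Step 9: x=[8.0018] v=[-1.8282]
Step 10: x=[7.8081] v=[-1.9375]
Step 11: x=[7.6061] v=[-2.0204]
Step 12: x=[7.3985] v=[-2.0758]
Step 13: x=[7.1882] v=[-2.1029]
Step 14: x=[6.9781] v=[-2.1013]
Step 15: x=[6.7710] v=[-2.0710]
Step 16: x=[6.5698] v=[-2.0125]
Step 17: x=[6.3771] v=[-1.9266]
Step 18: x=[6.1957] v=[-1.8144]
Step 19: x=[6.0280] v=[-1.6775]
Step 20: x=[5.8762] v=[-1.5177]
Step 21: x=[5.7425] v=[-1.3372]
Step 22: x=[5.6287] v=[-1.1385]
Step 23: x=[5.5363] v=[-0.9242]
Step 24: x=[5.4666] v=[-0.6973]
Step 25: x=[5.4205] v=[-0.4609]
Step 26: x=[5.3987] v=[-0.2182]
Step 27: x=[5.4014] v=[0.0274]
First v>=0 after going negative at step 27, time=2.7000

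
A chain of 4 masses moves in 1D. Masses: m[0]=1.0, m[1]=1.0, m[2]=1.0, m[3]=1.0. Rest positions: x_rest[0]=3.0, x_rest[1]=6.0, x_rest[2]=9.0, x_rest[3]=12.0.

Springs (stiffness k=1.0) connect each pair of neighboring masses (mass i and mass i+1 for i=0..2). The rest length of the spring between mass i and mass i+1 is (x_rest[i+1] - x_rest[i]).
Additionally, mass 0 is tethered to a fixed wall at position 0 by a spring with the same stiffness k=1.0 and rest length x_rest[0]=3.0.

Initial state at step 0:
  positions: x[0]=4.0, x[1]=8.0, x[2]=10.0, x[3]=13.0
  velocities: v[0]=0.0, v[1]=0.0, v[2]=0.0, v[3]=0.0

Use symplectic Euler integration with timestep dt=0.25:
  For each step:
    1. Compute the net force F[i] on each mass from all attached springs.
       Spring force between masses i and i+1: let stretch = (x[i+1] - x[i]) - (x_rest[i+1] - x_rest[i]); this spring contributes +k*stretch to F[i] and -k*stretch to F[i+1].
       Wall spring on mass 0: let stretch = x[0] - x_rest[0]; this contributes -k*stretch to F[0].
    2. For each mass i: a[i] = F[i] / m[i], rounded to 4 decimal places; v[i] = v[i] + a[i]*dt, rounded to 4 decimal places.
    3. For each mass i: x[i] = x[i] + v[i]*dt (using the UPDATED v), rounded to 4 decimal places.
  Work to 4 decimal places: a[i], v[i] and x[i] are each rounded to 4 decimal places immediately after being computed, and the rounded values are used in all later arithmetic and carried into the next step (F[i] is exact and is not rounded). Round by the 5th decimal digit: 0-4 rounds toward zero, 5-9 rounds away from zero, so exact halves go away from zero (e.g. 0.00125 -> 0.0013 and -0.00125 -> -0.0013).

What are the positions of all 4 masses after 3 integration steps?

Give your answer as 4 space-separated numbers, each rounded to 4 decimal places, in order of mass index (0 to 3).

Step 0: x=[4.0000 8.0000 10.0000 13.0000] v=[0.0000 0.0000 0.0000 0.0000]
Step 1: x=[4.0000 7.8750 10.0625 13.0000] v=[0.0000 -0.5000 0.2500 0.0000]
Step 2: x=[3.9922 7.6445 10.1719 13.0039] v=[-0.0313 -0.9219 0.4375 0.0156]
Step 3: x=[3.9631 7.3437 10.3003 13.0183] v=[-0.1163 -1.2031 0.5137 0.0576]

Answer: 3.9631 7.3437 10.3003 13.0183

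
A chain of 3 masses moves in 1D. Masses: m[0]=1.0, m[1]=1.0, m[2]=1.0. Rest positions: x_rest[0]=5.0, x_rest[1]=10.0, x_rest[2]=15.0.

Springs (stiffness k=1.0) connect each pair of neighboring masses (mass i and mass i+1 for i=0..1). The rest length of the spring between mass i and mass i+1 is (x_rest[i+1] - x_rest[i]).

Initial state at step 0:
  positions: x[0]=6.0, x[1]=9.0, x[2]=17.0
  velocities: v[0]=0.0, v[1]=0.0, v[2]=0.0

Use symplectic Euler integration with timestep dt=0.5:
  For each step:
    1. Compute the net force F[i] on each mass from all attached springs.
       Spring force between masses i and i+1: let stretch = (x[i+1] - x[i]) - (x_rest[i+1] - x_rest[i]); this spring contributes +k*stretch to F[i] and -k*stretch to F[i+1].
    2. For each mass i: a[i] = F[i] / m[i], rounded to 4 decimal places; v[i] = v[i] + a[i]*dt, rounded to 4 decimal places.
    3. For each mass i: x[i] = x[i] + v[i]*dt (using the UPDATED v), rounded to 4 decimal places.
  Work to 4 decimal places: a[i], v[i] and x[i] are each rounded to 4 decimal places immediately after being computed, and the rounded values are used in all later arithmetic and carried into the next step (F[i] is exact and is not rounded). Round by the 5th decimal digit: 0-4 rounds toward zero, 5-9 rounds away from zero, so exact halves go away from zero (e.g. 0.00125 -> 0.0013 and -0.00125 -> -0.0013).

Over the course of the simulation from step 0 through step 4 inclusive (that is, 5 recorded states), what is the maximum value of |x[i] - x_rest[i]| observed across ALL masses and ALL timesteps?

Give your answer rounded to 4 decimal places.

Answer: 2.5157

Derivation:
Step 0: x=[6.0000 9.0000 17.0000] v=[0.0000 0.0000 0.0000]
Step 1: x=[5.5000 10.2500 16.2500] v=[-1.0000 2.5000 -1.5000]
Step 2: x=[4.9375 11.8125 15.2500] v=[-1.1250 3.1250 -2.0000]
Step 3: x=[4.8438 12.5157 14.6406] v=[-0.1875 1.4063 -1.2188]
Step 4: x=[5.4181 11.8321 14.7500] v=[1.1485 -1.3672 0.2188]
Max displacement = 2.5157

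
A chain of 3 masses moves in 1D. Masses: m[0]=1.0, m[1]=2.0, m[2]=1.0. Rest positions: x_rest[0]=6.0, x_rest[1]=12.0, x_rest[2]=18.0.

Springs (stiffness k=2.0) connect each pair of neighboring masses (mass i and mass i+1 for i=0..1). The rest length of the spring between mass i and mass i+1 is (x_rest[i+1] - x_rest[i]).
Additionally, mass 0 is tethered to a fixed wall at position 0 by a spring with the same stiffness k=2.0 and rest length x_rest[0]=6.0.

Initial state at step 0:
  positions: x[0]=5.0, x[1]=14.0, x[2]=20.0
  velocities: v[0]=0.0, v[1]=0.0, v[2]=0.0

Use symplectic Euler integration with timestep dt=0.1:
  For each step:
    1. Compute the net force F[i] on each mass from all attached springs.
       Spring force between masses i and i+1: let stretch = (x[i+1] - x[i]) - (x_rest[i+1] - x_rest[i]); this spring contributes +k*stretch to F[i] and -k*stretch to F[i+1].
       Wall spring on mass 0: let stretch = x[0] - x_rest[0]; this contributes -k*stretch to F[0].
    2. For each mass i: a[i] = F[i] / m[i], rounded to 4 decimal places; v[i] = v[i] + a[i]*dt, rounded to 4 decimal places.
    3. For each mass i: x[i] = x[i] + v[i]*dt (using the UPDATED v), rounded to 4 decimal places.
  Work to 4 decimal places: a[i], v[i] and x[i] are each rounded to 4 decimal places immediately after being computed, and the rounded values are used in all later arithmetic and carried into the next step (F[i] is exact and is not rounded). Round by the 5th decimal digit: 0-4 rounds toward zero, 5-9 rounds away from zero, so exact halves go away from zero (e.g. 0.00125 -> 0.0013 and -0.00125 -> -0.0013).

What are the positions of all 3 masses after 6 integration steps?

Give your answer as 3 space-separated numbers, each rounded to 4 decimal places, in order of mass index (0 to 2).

Answer: 6.4288 13.4621 19.9612

Derivation:
Step 0: x=[5.0000 14.0000 20.0000] v=[0.0000 0.0000 0.0000]
Step 1: x=[5.0800 13.9700 20.0000] v=[0.8000 -0.3000 0.0000]
Step 2: x=[5.2362 13.9114 19.9994] v=[1.5620 -0.5860 -0.0060]
Step 3: x=[5.4612 13.8269 19.9970] v=[2.2498 -0.8447 -0.0236]
Step 4: x=[5.7443 13.7205 19.9912] v=[2.8307 -1.0643 -0.0576]
Step 5: x=[6.0720 13.5970 19.9800] v=[3.2771 -1.2349 -0.1117]
Step 6: x=[6.4288 13.4621 19.9612] v=[3.5677 -1.3491 -0.1883]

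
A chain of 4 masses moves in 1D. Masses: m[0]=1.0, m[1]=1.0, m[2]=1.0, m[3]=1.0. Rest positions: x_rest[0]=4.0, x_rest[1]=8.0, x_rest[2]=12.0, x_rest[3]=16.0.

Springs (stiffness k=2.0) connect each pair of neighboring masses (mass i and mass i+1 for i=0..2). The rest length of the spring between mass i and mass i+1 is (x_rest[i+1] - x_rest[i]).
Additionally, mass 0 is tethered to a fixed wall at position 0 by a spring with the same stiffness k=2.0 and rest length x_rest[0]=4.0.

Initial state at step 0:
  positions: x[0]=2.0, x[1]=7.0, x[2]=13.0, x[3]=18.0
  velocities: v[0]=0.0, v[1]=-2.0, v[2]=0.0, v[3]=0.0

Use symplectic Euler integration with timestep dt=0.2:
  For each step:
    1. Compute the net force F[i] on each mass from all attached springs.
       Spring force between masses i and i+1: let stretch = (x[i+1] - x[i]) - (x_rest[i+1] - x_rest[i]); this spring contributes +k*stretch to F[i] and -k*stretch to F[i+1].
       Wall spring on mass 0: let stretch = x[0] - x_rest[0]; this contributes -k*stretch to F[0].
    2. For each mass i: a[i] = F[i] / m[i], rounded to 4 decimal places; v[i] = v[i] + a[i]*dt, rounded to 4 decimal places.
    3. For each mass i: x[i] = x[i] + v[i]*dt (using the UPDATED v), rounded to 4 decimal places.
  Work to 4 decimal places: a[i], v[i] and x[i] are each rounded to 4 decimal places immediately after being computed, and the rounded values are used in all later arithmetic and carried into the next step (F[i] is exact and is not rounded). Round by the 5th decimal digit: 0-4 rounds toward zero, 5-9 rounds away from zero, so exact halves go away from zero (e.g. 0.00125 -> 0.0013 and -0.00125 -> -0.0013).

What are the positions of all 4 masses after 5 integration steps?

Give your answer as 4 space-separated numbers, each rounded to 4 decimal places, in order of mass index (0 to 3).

Step 0: x=[2.0000 7.0000 13.0000 18.0000] v=[0.0000 -2.0000 0.0000 0.0000]
Step 1: x=[2.2400 6.6800 12.9200 17.9200] v=[1.2000 -1.6000 -0.4000 -0.4000]
Step 2: x=[2.6560 6.5040 12.7408 17.7600] v=[2.0800 -0.8800 -0.8960 -0.8000]
Step 3: x=[3.1674 6.5191 12.4642 17.5185] v=[2.5568 0.0755 -1.3830 -1.2077]
Step 4: x=[3.6935 6.7417 12.1163 17.1926] v=[2.6305 1.1129 -1.7393 -1.6294]
Step 5: x=[4.1680 7.1504 11.7446 16.7806] v=[2.3724 2.0435 -1.8586 -2.0599]

Answer: 4.1680 7.1504 11.7446 16.7806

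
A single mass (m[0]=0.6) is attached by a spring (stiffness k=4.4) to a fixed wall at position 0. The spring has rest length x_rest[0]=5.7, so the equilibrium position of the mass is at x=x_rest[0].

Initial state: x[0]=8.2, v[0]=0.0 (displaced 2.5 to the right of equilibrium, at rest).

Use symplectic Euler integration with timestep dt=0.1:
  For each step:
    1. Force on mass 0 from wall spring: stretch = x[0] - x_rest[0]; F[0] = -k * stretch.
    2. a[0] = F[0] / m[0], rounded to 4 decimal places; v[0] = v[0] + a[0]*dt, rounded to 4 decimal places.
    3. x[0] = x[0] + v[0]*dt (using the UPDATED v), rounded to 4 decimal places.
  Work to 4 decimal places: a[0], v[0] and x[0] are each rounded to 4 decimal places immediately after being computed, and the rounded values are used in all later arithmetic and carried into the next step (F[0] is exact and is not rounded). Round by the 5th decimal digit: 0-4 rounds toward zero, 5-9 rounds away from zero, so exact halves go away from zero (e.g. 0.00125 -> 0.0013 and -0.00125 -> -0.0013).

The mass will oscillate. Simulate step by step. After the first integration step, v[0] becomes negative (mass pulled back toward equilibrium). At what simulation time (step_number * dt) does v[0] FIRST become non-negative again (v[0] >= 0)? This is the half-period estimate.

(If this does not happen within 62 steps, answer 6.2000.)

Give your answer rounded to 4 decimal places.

Answer: 1.2000

Derivation:
Step 0: x=[8.2000] v=[0.0000]
Step 1: x=[8.0167] v=[-1.8333]
Step 2: x=[7.6635] v=[-3.5322]
Step 3: x=[7.1663] v=[-4.9721]
Step 4: x=[6.5616] v=[-6.0474]
Step 5: x=[5.8937] v=[-6.6792]
Step 6: x=[5.2116] v=[-6.8213]
Step 7: x=[4.5653] v=[-6.4631]
Step 8: x=[4.0022] v=[-5.6310]
Step 9: x=[3.5636] v=[-4.3860]
Step 10: x=[3.2817] v=[-2.8193]
Step 11: x=[3.1771] v=[-1.0459]
Step 12: x=[3.2575] v=[0.8042]
First v>=0 after going negative at step 12, time=1.2000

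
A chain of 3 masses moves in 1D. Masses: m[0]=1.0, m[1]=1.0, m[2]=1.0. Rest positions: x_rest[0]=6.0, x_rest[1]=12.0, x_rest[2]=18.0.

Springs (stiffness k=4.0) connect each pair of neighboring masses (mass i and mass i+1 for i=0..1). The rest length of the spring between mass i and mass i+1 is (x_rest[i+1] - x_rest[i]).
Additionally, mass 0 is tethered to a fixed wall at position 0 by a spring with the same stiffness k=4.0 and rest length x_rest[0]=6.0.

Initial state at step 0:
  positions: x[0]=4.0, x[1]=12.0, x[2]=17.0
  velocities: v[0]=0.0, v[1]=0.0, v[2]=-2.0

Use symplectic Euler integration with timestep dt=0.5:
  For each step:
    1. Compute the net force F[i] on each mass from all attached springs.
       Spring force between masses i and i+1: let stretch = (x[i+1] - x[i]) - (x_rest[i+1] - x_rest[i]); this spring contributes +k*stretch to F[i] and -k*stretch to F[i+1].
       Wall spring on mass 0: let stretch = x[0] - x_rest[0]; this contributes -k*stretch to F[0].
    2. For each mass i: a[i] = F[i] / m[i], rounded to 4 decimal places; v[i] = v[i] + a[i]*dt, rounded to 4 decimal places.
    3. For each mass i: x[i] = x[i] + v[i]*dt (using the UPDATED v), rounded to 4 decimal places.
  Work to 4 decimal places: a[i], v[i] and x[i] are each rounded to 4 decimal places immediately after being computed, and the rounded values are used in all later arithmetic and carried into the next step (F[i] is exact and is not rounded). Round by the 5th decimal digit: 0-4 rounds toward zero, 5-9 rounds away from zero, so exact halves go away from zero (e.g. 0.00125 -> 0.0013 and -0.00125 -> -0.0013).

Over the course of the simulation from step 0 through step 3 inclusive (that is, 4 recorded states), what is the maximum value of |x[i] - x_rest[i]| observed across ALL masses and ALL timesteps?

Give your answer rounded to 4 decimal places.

Step 0: x=[4.0000 12.0000 17.0000] v=[0.0000 0.0000 -2.0000]
Step 1: x=[8.0000 9.0000 17.0000] v=[8.0000 -6.0000 0.0000]
Step 2: x=[5.0000 13.0000 15.0000] v=[-6.0000 8.0000 -4.0000]
Step 3: x=[5.0000 11.0000 17.0000] v=[0.0000 -4.0000 4.0000]
Max displacement = 3.0000

Answer: 3.0000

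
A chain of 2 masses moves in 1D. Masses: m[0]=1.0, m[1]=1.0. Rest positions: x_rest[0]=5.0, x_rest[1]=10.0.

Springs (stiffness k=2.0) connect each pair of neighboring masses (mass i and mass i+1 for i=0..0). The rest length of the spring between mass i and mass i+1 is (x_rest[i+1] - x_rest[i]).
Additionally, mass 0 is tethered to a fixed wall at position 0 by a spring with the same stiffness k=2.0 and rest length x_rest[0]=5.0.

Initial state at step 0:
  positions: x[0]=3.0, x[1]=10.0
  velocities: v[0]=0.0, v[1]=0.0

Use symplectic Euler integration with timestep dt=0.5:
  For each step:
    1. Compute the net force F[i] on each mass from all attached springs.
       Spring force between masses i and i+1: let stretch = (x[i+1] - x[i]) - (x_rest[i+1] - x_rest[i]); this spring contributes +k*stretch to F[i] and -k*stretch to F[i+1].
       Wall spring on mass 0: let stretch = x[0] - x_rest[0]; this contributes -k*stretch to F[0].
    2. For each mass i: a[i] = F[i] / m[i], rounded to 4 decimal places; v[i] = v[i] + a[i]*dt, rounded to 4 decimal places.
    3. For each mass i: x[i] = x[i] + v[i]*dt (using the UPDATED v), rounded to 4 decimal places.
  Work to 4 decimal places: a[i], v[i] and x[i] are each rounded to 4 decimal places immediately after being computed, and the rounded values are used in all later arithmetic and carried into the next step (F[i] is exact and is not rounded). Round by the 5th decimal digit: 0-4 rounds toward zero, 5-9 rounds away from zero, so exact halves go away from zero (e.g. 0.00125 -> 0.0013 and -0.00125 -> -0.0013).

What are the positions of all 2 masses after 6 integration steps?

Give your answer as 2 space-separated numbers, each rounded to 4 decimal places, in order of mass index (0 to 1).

Answer: 5.6563 10.8125

Derivation:
Step 0: x=[3.0000 10.0000] v=[0.0000 0.0000]
Step 1: x=[5.0000 9.0000] v=[4.0000 -2.0000]
Step 2: x=[6.5000 8.5000] v=[3.0000 -1.0000]
Step 3: x=[5.7500 9.5000] v=[-1.5000 2.0000]
Step 4: x=[4.0000 11.1250] v=[-3.5000 3.2500]
Step 5: x=[3.8125 11.6875] v=[-0.3750 1.1250]
Step 6: x=[5.6563 10.8125] v=[3.6875 -1.7500]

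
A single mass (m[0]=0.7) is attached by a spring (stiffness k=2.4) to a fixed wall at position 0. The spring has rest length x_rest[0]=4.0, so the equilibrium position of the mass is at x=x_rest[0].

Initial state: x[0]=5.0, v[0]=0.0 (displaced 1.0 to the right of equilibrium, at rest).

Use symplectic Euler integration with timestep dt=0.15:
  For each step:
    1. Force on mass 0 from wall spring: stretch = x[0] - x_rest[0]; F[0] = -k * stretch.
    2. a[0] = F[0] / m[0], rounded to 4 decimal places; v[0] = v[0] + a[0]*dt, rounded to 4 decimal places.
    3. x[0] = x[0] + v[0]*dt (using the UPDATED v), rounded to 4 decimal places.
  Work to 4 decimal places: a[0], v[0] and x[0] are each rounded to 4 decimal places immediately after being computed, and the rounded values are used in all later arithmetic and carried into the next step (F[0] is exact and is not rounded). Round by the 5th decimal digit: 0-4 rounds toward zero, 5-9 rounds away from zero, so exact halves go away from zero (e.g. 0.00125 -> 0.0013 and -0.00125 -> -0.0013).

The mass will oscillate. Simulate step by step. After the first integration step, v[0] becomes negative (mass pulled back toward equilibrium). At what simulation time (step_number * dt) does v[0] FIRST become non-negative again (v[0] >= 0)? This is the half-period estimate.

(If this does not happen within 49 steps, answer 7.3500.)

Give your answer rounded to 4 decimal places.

Answer: 1.8000

Derivation:
Step 0: x=[5.0000] v=[0.0000]
Step 1: x=[4.9229] v=[-0.5143]
Step 2: x=[4.7746] v=[-0.9889]
Step 3: x=[4.5665] v=[-1.3873]
Step 4: x=[4.3147] v=[-1.6786]
Step 5: x=[4.0386] v=[-1.8405]
Step 6: x=[3.7596] v=[-1.8603]
Step 7: x=[3.4991] v=[-1.7367]
Step 8: x=[3.2772] v=[-1.4791]
Step 9: x=[3.1111] v=[-1.1074]
Step 10: x=[3.0136] v=[-0.6502]
Step 11: x=[2.9922] v=[-0.1429]
Step 12: x=[3.0485] v=[0.3754]
First v>=0 after going negative at step 12, time=1.8000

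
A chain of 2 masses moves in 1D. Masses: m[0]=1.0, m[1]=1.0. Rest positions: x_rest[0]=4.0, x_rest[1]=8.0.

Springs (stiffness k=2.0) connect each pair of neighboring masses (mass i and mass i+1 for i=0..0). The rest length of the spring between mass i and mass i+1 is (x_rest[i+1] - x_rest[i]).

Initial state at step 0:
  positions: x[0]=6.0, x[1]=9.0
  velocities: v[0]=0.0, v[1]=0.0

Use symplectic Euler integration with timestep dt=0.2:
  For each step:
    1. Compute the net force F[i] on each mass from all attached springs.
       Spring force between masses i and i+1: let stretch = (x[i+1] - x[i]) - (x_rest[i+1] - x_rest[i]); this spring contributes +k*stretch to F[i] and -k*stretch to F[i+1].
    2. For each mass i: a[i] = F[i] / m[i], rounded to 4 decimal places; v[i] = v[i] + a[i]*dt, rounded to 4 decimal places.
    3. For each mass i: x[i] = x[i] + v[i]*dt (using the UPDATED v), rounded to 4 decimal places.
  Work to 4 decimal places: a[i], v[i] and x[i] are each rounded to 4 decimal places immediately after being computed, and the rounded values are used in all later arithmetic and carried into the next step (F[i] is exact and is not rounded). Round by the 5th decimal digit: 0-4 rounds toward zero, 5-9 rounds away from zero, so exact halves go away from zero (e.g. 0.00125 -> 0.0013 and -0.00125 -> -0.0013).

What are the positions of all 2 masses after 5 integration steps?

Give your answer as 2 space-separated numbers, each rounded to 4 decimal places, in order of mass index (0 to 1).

Step 0: x=[6.0000 9.0000] v=[0.0000 0.0000]
Step 1: x=[5.9200 9.0800] v=[-0.4000 0.4000]
Step 2: x=[5.7728 9.2272] v=[-0.7360 0.7360]
Step 3: x=[5.5820 9.4180] v=[-0.9542 0.9542]
Step 4: x=[5.3780 9.6220] v=[-1.0198 1.0198]
Step 5: x=[5.1936 9.8064] v=[-0.9222 0.9222]

Answer: 5.1936 9.8064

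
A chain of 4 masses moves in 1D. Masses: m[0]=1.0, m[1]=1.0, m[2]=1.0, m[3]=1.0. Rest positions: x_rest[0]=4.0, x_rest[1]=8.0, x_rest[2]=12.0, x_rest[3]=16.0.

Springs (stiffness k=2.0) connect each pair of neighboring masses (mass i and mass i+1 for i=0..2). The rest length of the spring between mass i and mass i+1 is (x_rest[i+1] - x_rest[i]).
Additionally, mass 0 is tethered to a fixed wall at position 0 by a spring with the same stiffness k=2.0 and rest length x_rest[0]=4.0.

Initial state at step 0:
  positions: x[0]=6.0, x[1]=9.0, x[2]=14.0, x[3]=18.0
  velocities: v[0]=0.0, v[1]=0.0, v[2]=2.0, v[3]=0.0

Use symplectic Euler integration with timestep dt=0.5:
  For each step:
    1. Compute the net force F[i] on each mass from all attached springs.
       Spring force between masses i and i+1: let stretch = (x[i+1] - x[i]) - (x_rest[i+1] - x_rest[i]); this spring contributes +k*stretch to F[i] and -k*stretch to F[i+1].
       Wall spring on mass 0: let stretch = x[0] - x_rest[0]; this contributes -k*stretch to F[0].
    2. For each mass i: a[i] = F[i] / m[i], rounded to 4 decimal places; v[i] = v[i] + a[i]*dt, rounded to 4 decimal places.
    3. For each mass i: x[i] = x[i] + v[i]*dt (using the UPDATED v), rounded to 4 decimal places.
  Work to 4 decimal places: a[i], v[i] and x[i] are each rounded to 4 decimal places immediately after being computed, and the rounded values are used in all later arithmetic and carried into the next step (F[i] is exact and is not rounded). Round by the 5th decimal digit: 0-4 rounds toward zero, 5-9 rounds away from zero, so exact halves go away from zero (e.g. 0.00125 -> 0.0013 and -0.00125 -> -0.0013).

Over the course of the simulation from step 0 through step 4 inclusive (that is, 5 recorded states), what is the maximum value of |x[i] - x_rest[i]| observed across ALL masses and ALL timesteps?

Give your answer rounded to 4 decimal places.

Answer: 2.8750

Derivation:
Step 0: x=[6.0000 9.0000 14.0000 18.0000] v=[0.0000 0.0000 2.0000 0.0000]
Step 1: x=[4.5000 10.0000 14.5000 18.0000] v=[-3.0000 2.0000 1.0000 0.0000]
Step 2: x=[3.5000 10.5000 14.5000 18.2500] v=[-2.0000 1.0000 0.0000 0.5000]
Step 3: x=[4.2500 9.5000 14.3750 18.6250] v=[1.5000 -2.0000 -0.2500 0.7500]
Step 4: x=[5.5000 8.3125 13.9375 18.8750] v=[2.5000 -2.3750 -0.8750 0.5000]
Max displacement = 2.8750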